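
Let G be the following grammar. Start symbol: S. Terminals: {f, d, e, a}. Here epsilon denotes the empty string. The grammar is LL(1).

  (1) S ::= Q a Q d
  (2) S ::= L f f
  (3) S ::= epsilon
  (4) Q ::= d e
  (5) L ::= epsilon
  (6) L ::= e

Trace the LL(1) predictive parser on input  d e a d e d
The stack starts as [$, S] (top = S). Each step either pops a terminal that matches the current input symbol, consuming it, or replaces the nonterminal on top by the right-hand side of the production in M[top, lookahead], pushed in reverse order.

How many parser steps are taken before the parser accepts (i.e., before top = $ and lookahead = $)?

9

step 1: stack=$ S  input=d e a d e d $  — expand S ::= Q a Q d
step 2: stack=$ d Q a Q  input=d e a d e d $  — expand Q ::= d e
step 3: stack=$ d Q a e d  input=d e a d e d $  — match d
step 4: stack=$ d Q a e  input=e a d e d $  — match e
step 5: stack=$ d Q a  input=a d e d $  — match a
step 6: stack=$ d Q  input=d e d $  — expand Q ::= d e
step 7: stack=$ d e d  input=d e d $  — match d
step 8: stack=$ d e  input=e d $  — match e
step 9: stack=$ d  input=d $  — match d
Accept reached after 9 steps.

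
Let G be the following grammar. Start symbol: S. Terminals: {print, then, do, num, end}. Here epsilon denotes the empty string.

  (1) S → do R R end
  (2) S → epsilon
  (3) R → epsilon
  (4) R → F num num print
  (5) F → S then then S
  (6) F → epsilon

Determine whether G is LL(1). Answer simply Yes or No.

No

FIRST(S) = {epsilon, do}
FIRST(R) = {epsilon, do, num, then}
FIRST(F) = {epsilon, do, then}
FOLLOW(S) = {$, num, then}
FOLLOW(R) = {do, end, num, then}
FOLLOW(F) = {num}
Cell M[R, do] receives both R → epsilon and R → F num num print — the grammar is not LL(1).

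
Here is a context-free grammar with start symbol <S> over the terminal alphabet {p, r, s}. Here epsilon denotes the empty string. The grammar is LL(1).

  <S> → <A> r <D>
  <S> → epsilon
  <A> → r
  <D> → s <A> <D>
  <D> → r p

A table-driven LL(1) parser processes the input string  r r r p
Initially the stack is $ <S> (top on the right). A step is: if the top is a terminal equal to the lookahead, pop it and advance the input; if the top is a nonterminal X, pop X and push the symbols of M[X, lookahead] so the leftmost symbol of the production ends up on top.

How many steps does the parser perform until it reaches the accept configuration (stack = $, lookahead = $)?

7

step 1: stack=$ <S>  input=r r r p $  — expand <S> → <A> r <D>
step 2: stack=$ <D> r <A>  input=r r r p $  — expand <A> → r
step 3: stack=$ <D> r r  input=r r r p $  — match r
step 4: stack=$ <D> r  input=r r p $  — match r
step 5: stack=$ <D>  input=r p $  — expand <D> → r p
step 6: stack=$ p r  input=r p $  — match r
step 7: stack=$ p  input=p $  — match p
Accept reached after 7 steps.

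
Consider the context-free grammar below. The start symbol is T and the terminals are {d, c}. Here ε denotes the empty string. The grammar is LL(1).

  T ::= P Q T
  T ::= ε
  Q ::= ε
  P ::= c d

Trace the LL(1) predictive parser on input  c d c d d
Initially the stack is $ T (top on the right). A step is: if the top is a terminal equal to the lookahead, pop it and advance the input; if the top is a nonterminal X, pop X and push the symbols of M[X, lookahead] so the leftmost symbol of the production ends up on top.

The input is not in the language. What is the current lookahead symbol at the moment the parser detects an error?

d

      Stack      Input        Action
   1  $ T        c d c d d $  expand T ::= P Q T
   2  $ T Q P    c d c d d $  expand P ::= c d
   3  $ T Q d c  c d c d d $  match c
   4  $ T Q d    d c d d $    match d
   5  $ T Q      c d d $      expand Q ::= ε
   6  $ T        c d d $      expand T ::= P Q T
   7  $ T Q P    c d d $      expand P ::= c d
   8  $ T Q d c  c d d $      match c
   9  $ T Q d    d d $        match d
  10  $ T Q      d $          error: M[Q, d] is empty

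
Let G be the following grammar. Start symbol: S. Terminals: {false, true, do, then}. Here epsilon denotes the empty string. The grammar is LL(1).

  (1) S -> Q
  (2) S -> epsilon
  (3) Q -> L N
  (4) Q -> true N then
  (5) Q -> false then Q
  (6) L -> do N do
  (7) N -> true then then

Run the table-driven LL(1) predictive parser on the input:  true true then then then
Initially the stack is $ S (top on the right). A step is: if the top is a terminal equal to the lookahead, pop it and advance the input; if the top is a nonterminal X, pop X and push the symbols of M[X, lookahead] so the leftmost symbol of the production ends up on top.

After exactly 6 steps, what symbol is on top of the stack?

then

step 1: stack=$ S  input=true true then then then $  — expand S -> Q
step 2: stack=$ Q  input=true true then then then $  — expand Q -> true N then
step 3: stack=$ then N true  input=true true then then then $  — match true
step 4: stack=$ then N  input=true then then then $  — expand N -> true then then
step 5: stack=$ then then then true  input=true then then then $  — match true
step 6: stack=$ then then then  input=then then then $  — match then
Stack after step 6: $ then then (top = then).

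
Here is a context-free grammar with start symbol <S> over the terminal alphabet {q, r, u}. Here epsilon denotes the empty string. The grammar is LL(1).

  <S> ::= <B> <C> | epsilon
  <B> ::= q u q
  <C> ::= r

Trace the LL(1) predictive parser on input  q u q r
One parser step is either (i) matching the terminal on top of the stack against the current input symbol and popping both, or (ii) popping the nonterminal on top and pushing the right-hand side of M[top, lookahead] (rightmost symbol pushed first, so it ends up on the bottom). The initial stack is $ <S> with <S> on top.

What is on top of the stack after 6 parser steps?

r

     Stack        Input      Action
  1  $ <S>        q u q r $  expand <S> ::= <B> <C>
  2  $ <C> <B>    q u q r $  expand <B> ::= q u q
  3  $ <C> q u q  q u q r $  match q
  4  $ <C> q u    u q r $    match u
  5  $ <C> q      q r $      match q
  6  $ <C>        r $        expand <C> ::= r
Stack after step 6: $ r (top = r).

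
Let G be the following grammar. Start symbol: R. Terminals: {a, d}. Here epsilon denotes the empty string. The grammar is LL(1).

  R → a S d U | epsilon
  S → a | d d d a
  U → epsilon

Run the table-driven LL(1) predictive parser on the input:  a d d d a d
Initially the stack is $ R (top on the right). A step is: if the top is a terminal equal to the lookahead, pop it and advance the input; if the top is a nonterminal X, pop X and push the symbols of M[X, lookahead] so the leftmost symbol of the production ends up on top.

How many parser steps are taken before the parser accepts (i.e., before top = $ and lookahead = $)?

step 1: stack=$ R  input=a d d d a d $  — expand R → a S d U
step 2: stack=$ U d S a  input=a d d d a d $  — match a
step 3: stack=$ U d S  input=d d d a d $  — expand S → d d d a
step 4: stack=$ U d a d d d  input=d d d a d $  — match d
step 5: stack=$ U d a d d  input=d d a d $  — match d
step 6: stack=$ U d a d  input=d a d $  — match d
step 7: stack=$ U d a  input=a d $  — match a
step 8: stack=$ U d  input=d $  — match d
step 9: stack=$ U  input=$  — expand U → epsilon
Accept reached after 9 steps.

9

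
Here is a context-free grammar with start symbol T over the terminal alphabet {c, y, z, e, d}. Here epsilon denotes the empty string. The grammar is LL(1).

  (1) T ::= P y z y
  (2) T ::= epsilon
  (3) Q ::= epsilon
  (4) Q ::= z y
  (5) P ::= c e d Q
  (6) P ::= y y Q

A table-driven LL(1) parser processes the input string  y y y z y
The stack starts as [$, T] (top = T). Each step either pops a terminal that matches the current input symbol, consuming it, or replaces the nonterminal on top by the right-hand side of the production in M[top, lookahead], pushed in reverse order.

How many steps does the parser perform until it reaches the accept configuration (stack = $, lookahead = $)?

     Stack          Input        Action
  1  $ T            y y y z y $  expand T ::= P y z y
  2  $ y z y P      y y y z y $  expand P ::= y y Q
  3  $ y z y Q y y  y y y z y $  match y
  4  $ y z y Q y    y y z y $    match y
  5  $ y z y Q      y z y $      expand Q ::= epsilon
  6  $ y z y        y z y $      match y
  7  $ y z          z y $        match z
  8  $ y            y $          match y
Accept reached after 8 steps.

8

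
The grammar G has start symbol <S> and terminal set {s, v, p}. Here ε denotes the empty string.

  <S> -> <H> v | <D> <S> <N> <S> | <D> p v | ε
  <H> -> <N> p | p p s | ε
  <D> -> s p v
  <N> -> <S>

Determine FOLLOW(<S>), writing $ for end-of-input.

FIRST(<D>) = {s}
FIRST(<S>) = {ε, p, s, v}  (via <H> v, <D> <S> <N> <S>, <D> p v)
FIRST(<N>) = {ε, p, s, v}  (via <S>)
FIRST(<H>) = {ε, p, s, v}  (via <N> p)
FOLLOW(<S>) includes $ since <S> is the start symbol.
FOLLOW(<H>): in <S>-><H> v, <H> is followed by v with FIRST {v}. Thus FOLLOW(<H>) = {v}.
FOLLOW(<S>): in <S>-><D> <S> <N> <S> (occurrence 1), <S> is followed by <N> <S> with FIRST {ε, p, s, v}; in <S>-><D> <S> <N> <S> (occurrence 1), the suffix after <S> is nullable (adds nothing new); in <S>-><D> <S> <N> <S> (occurrence 2), the suffix after <S> is empty (adds nothing new); in <N>-><S>, the suffix after <S> is empty, so FOLLOW(<S>) ⊇ FOLLOW(<N>) = {$, p, s, v}. Thus FOLLOW(<S>) = {$, p, s, v}.
FOLLOW(<D>): in <S>-><D> <S> <N> <S>, <D> is followed by <S> <N> <S> with FIRST {ε, p, s, v}; in <S>-><D> <S> <N> <S>, the suffix after <D> is nullable, so FOLLOW(<D>) ⊇ FOLLOW(<S>) = {$, p, s, v}; in <S>-><D> p v, <D> is followed by p v with FIRST {p}. Thus FOLLOW(<D>) = {$, p, s, v}.
FOLLOW(<N>): in <S>-><D> <S> <N> <S>, <N> is followed by <S> with FIRST {ε, p, s, v}; in <S>-><D> <S> <N> <S>, the suffix after <N> is nullable, so FOLLOW(<N>) ⊇ FOLLOW(<S>) = {$, p, s, v}; in <H>-><N> p, <N> is followed by p with FIRST {p}. Thus FOLLOW(<N>) = {$, p, s, v}.

{$, p, s, v}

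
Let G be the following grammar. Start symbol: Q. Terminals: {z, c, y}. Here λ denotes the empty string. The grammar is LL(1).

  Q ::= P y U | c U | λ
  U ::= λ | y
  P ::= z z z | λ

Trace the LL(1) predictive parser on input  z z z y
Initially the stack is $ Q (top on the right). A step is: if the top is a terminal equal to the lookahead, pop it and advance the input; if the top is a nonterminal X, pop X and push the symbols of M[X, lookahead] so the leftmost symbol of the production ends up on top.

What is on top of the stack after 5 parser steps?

y

step 1: stack=$ Q  input=z z z y $  — expand Q ::= P y U
step 2: stack=$ U y P  input=z z z y $  — expand P ::= z z z
step 3: stack=$ U y z z z  input=z z z y $  — match z
step 4: stack=$ U y z z  input=z z y $  — match z
step 5: stack=$ U y z  input=z y $  — match z
Stack after step 5: $ U y (top = y).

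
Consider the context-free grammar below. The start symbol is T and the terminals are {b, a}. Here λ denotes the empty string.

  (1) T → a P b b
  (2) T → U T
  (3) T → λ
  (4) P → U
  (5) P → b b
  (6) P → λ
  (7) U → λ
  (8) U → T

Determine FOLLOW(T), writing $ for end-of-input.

{$, a, b}

FIRST(T): from T→a P b b we get {a}; from T→U T we get {λ, a}; from T→λ we get {λ}. So FIRST(T) = {λ, a}.
FIRST(U): from U→λ we get {λ}; from U→T we get {λ, a}. So FIRST(U) = {λ, a}.
FIRST(P): from P→U we get {λ, a}; from P→b b we get {b}; from P→λ we get {λ}. So FIRST(P) = {λ, a, b}.
FOLLOW(T) includes $ since T is the start symbol.
FOLLOW(P): in T→a P b b, P is followed by b b with FIRST {b}. Thus FOLLOW(P) = {b}.
FOLLOW(T): in T→U T, the suffix after T is empty (adds nothing new); in U→T, the suffix after T is empty, so FOLLOW(T) ⊇ FOLLOW(U) = {$, a, b}. Thus FOLLOW(T) = {$, a, b}.
FOLLOW(U): in T→U T, U is followed by T with FIRST {λ, a}; in T→U T, the suffix after U is nullable, so FOLLOW(U) ⊇ FOLLOW(T) = {$, a, b}; in P→U, the suffix after U is empty, so FOLLOW(U) ⊇ FOLLOW(P) = {b}. Thus FOLLOW(U) = {$, a, b}.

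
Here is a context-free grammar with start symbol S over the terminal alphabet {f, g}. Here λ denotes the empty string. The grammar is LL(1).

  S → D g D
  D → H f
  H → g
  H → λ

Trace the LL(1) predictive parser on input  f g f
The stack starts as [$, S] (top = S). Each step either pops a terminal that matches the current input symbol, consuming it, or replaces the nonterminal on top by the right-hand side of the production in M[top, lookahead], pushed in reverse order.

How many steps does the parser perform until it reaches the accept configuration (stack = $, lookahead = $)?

     Stack      Input    Action
  1  $ S        f g f $  expand S → D g D
  2  $ D g D    f g f $  expand D → H f
  3  $ D g f H  f g f $  expand H → λ
  4  $ D g f    f g f $  match f
  5  $ D g      g f $    match g
  6  $ D        f $      expand D → H f
  7  $ f H      f $      expand H → λ
  8  $ f        f $      match f
Accept reached after 8 steps.

8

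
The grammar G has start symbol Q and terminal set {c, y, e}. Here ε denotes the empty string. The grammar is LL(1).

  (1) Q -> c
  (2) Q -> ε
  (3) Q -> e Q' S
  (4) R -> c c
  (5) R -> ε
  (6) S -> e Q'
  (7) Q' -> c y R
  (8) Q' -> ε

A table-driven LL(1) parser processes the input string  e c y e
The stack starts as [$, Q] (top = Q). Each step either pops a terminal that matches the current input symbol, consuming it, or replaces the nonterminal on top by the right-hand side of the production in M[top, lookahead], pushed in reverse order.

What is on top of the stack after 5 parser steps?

     Stack      Input      Action
  1  $ Q        e c y e $  expand Q -> e Q' S
  2  $ S Q' e   e c y e $  match e
  3  $ S Q'     c y e $    expand Q' -> c y R
  4  $ S R y c  c y e $    match c
  5  $ S R y    y e $      match y
Stack after step 5: $ S R (top = R).

R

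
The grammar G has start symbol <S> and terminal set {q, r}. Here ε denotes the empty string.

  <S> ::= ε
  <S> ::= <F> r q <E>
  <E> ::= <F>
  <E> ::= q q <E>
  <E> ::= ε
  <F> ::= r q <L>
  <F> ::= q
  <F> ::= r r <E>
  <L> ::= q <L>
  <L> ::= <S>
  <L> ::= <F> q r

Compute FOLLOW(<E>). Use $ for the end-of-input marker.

FIRST(<F>): from <F>::=r q <L> we get {r}; from <F>::=q we get {q}; from <F>::=r r <E> we get {r}. So FIRST(<F>) = {q, r}.
FIRST(<S>): from <S>::=ε we get {ε}; from <S>::=<F> r q <E> we get {q, r}. So FIRST(<S>) = {ε, q, r}.
FIRST(<E>): from <E>::=<F> we get {q, r}; from <E>::=q q <E> we get {q}; from <E>::=ε we get {ε}. So FIRST(<E>) = {ε, q, r}.
FIRST(<L>): from <L>::=q <L> we get {q}; from <L>::=<S> we get {ε, q, r}; from <L>::=<F> q r we get {q, r}. So FIRST(<L>) = {ε, q, r}.
FOLLOW(<S>) includes $ since <S> is the start symbol.
FOLLOW(<S>): in <L>::=<S>, the suffix after <S> is empty, so FOLLOW(<S>) ⊇ FOLLOW(<L>) = {$, q, r}. Thus FOLLOW(<S>) = {$, q, r}.
FOLLOW(<E>): in <S>::=<F> r q <E>, the suffix after <E> is empty, so FOLLOW(<E>) ⊇ FOLLOW(<S>) = {$, q, r}; in <E>::=q q <E>, the suffix after <E> is empty (adds nothing new); in <F>::=r r <E>, the suffix after <E> is empty, so FOLLOW(<E>) ⊇ FOLLOW(<F>) = {$, q, r}. Thus FOLLOW(<E>) = {$, q, r}.
FOLLOW(<F>): in <S>::=<F> r q <E>, <F> is followed by r q <E> with FIRST {r}; in <E>::=<F>, the suffix after <F> is empty, so FOLLOW(<F>) ⊇ FOLLOW(<E>) = {$, q, r}; in <L>::=<F> q r, <F> is followed by q r with FIRST {q}. Thus FOLLOW(<F>) = {$, q, r}.
FOLLOW(<L>): in <F>::=r q <L>, the suffix after <L> is empty, so FOLLOW(<L>) ⊇ FOLLOW(<F>) = {$, q, r}; in <L>::=q <L>, the suffix after <L> is empty (adds nothing new). Thus FOLLOW(<L>) = {$, q, r}.

{$, q, r}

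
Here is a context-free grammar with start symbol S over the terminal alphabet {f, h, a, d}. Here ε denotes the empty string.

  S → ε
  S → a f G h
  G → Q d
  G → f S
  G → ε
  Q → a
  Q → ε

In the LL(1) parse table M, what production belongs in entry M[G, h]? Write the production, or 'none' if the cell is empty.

FIRST(S): from S→ε we get {ε}; from S→a f G h we get {a}. So FIRST(S) = {ε, a}.
FIRST(Q): from Q→a we get {a}; from Q→ε we get {ε}. So FIRST(Q) = {ε, a}.
FIRST(G): from G→Q d we get {a, d}; from G→f S we get {f}; from G→ε we get {ε}. So FIRST(G) = {ε, a, d, f}.
FOLLOW(S) includes $ since S is the start symbol.
FOLLOW(G): in S→a f G h, G is followed by h with FIRST {h}. Thus FOLLOW(G) = {h}.
For G → Q d: FIRST(Q d) = {a, d}, so it goes in M[G, t] for t ∈ {a, d}.
For G → f S: FIRST(f S) = {f}, so it goes in M[G, t] for t ∈ {f}.
For G → ε: FIRST(ε) = {ε}, so it goes in M[G, t] for t ∈ {}; since ε ∈ FIRST, also for every t ∈ FOLLOW(G) = {h}.

G → ε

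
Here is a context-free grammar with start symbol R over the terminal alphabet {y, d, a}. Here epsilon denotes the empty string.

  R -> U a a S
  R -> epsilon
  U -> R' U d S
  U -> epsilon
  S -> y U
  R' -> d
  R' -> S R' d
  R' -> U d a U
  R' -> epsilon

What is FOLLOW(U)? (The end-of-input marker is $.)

{$, a, d, y}

FIRST(S): from S->y U we get {y}. So FIRST(S) = {y}.
FIRST(R): from R->U a a S we get {a, d, y}; from R->epsilon we get {epsilon}. So FIRST(R) = {epsilon, a, d, y}.
FIRST(U): from U->R' U d S we get {d, y}; from U->epsilon we get {epsilon}. So FIRST(U) = {epsilon, d, y}.
FIRST(R'): from R'->d we get {d}; from R'->S R' d we get {y}; from R'->U d a U we get {d, y}; from R'->epsilon we get {epsilon}. So FIRST(R') = {epsilon, d, y}.
FOLLOW(R) includes $ since R is the start symbol.
FOLLOW(R): R appears on no right-hand side. Thus FOLLOW(R) = {$}.
FOLLOW(R'): in U->R' U d S, R' is followed by U d S with FIRST {d, y}; in R'->S R' d, R' is followed by d with FIRST {d}. Thus FOLLOW(R') = {d, y}.
FOLLOW(U): in R->U a a S, U is followed by a a S with FIRST {a}; in U->R' U d S, U is followed by d S with FIRST {d}; in S->y U, the suffix after U is empty, so FOLLOW(U) ⊇ FOLLOW(S) = {$, a, d, y}; in R'->U d a U (occurrence 1), U is followed by d a U with FIRST {d}; in R'->U d a U (occurrence 2), the suffix after U is empty, so FOLLOW(U) ⊇ FOLLOW(R') = {d, y}. Thus FOLLOW(U) = {$, a, d, y}.
FOLLOW(S): in R->U a a S, the suffix after S is empty, so FOLLOW(S) ⊇ FOLLOW(R) = {$}; in U->R' U d S, the suffix after S is empty, so FOLLOW(S) ⊇ FOLLOW(U) = {$, a, d, y}; in R'->S R' d, S is followed by R' d with FIRST {d, y}. Thus FOLLOW(S) = {$, a, d, y}.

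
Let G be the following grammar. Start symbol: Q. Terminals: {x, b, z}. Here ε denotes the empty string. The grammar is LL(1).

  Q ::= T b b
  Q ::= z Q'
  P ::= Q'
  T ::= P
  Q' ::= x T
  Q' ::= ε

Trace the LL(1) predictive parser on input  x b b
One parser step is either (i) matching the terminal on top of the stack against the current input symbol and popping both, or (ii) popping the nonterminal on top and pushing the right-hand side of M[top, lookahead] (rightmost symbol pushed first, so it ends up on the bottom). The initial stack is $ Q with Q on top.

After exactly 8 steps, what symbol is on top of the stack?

     Stack      Input    Action
  1  $ Q        x b b $  expand Q ::= T b b
  2  $ b b T    x b b $  expand T ::= P
  3  $ b b P    x b b $  expand P ::= Q'
  4  $ b b Q'   x b b $  expand Q' ::= x T
  5  $ b b T x  x b b $  match x
  6  $ b b T    b b $    expand T ::= P
  7  $ b b P    b b $    expand P ::= Q'
  8  $ b b Q'   b b $    expand Q' ::= ε
Stack after step 8: $ b b (top = b).

b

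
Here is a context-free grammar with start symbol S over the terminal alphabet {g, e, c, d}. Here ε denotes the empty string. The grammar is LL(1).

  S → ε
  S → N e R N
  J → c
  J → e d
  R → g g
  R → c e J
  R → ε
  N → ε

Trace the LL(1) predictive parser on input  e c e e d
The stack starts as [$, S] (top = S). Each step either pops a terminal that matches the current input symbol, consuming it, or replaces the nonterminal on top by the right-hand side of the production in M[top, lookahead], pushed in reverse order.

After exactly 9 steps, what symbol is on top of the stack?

N

step 1: stack=$ S  input=e c e e d $  — expand S → N e R N
step 2: stack=$ N R e N  input=e c e e d $  — expand N → ε
step 3: stack=$ N R e  input=e c e e d $  — match e
step 4: stack=$ N R  input=c e e d $  — expand R → c e J
step 5: stack=$ N J e c  input=c e e d $  — match c
step 6: stack=$ N J e  input=e e d $  — match e
step 7: stack=$ N J  input=e d $  — expand J → e d
step 8: stack=$ N d e  input=e d $  — match e
step 9: stack=$ N d  input=d $  — match d
Stack after step 9: $ N (top = N).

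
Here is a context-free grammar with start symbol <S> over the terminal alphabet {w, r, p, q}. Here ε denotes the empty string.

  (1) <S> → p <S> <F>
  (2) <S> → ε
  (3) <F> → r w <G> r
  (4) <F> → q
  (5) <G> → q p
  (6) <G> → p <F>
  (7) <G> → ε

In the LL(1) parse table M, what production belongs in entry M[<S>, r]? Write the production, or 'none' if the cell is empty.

FIRST(<S>): from <S>→p <S> <F> we get {p}; from <S>→ε we get {ε}. So FIRST(<S>) = {ε, p}.
FIRST(<F>): from <F>→r w <G> r we get {r}; from <F>→q we get {q}. So FIRST(<F>) = {q, r}.
FIRST(<G>): from <G>→q p we get {q}; from <G>→p <F> we get {p}; from <G>→ε we get {ε}. So FIRST(<G>) = {ε, p, q}.
FOLLOW(<S>) includes $ since <S> is the start symbol.
FOLLOW(<S>): in <S>→p <S> <F>, <S> is followed by <F> with FIRST {q, r}. Thus FOLLOW(<S>) = {$, q, r}.
For <S> → p <S> <F>: FIRST(p <S> <F>) = {p}, so it goes in M[<S>, t] for t ∈ {p}.
For <S> → ε: FIRST(ε) = {ε}, so it goes in M[<S>, t] for t ∈ {}; since ε ∈ FIRST, also for every t ∈ FOLLOW(<S>) = {$, q, r}.

<S> → ε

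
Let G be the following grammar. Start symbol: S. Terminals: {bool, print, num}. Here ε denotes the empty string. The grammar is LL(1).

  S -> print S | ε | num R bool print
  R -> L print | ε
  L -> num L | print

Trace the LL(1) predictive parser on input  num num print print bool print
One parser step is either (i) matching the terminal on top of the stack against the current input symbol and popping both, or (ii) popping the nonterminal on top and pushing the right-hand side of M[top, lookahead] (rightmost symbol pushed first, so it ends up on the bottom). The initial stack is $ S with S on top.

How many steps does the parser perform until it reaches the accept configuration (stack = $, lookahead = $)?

10

      Stack                     Input                             Action
   1  $ S                       num num print print bool print $  expand S -> num R bool print
   2  $ print bool R num        num num print print bool print $  match num
   3  $ print bool R            num print print bool print $      expand R -> L print
   4  $ print bool print L      num print print bool print $      expand L -> num L
   5  $ print bool print L num  num print print bool print $      match num
   6  $ print bool print L      print print bool print $          expand L -> print
   7  $ print bool print print  print print bool print $          match print
   8  $ print bool print        print bool print $                match print
   9  $ print bool              bool print $                      match bool
  10  $ print                   print $                           match print
Accept reached after 10 steps.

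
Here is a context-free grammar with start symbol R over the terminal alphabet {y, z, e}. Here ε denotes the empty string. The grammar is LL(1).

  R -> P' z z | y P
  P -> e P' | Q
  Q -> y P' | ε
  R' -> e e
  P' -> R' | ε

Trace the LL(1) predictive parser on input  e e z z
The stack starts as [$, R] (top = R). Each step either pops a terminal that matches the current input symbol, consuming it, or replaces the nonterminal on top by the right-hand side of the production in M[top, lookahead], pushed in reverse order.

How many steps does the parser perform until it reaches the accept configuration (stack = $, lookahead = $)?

     Stack      Input      Action
  1  $ R        e e z z $  expand R -> P' z z
  2  $ z z P'   e e z z $  expand P' -> R'
  3  $ z z R'   e e z z $  expand R' -> e e
  4  $ z z e e  e e z z $  match e
  5  $ z z e    e z z $    match e
  6  $ z z      z z $      match z
  7  $ z        z $        match z
Accept reached after 7 steps.

7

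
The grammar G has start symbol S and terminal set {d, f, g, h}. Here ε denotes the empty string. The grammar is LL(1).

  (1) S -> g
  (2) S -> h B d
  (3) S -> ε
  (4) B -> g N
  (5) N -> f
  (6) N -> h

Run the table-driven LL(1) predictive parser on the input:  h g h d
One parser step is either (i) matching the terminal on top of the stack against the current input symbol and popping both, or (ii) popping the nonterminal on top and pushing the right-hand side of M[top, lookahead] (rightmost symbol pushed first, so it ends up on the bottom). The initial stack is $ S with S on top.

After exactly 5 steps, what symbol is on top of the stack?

step 1: stack=$ S  input=h g h d $  — expand S -> h B d
step 2: stack=$ d B h  input=h g h d $  — match h
step 3: stack=$ d B  input=g h d $  — expand B -> g N
step 4: stack=$ d N g  input=g h d $  — match g
step 5: stack=$ d N  input=h d $  — expand N -> h
Stack after step 5: $ d h (top = h).

h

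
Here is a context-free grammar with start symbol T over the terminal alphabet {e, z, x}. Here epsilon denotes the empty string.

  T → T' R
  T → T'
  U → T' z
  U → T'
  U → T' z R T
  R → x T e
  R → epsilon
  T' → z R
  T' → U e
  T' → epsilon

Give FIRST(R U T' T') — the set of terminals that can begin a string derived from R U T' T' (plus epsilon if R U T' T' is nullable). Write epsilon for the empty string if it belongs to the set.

{epsilon, e, x, z}

FIRST(R): from R→x T e we get {x}; from R→epsilon we get {epsilon}. So FIRST(R) = {epsilon, x}.
FIRST(T): from T→T' R we get {epsilon, e, x, z}; from T→T' we get {epsilon, e, z}. So FIRST(T) = {epsilon, e, x, z}.
FIRST(U): from U→T' z we get {e, z}; from U→T' we get {epsilon, e, z}; from U→T' z R T we get {e, z}. So FIRST(U) = {epsilon, e, z}.
FIRST(T'): from T'→z R we get {z}; from T'→U e we get {e, z}; from T'→epsilon we get {epsilon}. So FIRST(T') = {epsilon, e, z}.
FIRST(R U T' T'): take FIRST of each symbol in turn, carrying on past any symbol whose FIRST contains epsilon; result {epsilon, e, x, z}.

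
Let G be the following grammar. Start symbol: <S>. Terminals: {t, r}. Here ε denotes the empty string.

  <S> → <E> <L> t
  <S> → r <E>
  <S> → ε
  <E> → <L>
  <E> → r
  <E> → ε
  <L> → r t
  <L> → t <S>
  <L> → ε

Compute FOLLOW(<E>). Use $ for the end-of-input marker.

{$, r, t}

FIRST(<L>): from <L>→r t we get {r}; from <L>→t <S> we get {t}; from <L>→ε we get {ε}. So FIRST(<L>) = {ε, r, t}.
FIRST(<E>): from <E>→<L> we get {ε, r, t}; from <E>→r we get {r}; from <E>→ε we get {ε}. So FIRST(<E>) = {ε, r, t}.
FIRST(<S>): from <S>→<E> <L> t we get {r, t}; from <S>→r <E> we get {r}; from <S>→ε we get {ε}. So FIRST(<S>) = {ε, r, t}.
FOLLOW(<S>) includes $ since <S> is the start symbol.
FOLLOW(<S>): in <L>→t <S>, the suffix after <S> is empty, so FOLLOW(<S>) ⊇ FOLLOW(<L>) = {$, r, t}. Thus FOLLOW(<S>) = {$, r, t}.
FOLLOW(<E>): in <S>→<E> <L> t, <E> is followed by <L> t with FIRST {r, t}; in <S>→r <E>, the suffix after <E> is empty, so FOLLOW(<E>) ⊇ FOLLOW(<S>) = {$, r, t}. Thus FOLLOW(<E>) = {$, r, t}.
FOLLOW(<L>): in <S>→<E> <L> t, <L> is followed by t with FIRST {t}; in <E>→<L>, the suffix after <L> is empty, so FOLLOW(<L>) ⊇ FOLLOW(<E>) = {$, r, t}. Thus FOLLOW(<L>) = {$, r, t}.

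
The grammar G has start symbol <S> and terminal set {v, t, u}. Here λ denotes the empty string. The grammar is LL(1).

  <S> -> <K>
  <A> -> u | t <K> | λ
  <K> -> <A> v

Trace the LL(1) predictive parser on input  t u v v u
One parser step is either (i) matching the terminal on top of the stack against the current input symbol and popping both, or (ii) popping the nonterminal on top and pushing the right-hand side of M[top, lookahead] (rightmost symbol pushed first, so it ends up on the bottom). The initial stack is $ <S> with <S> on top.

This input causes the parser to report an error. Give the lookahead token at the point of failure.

step 1: stack=$ <S>  input=t u v v u $  — expand <S> -> <K>
step 2: stack=$ <K>  input=t u v v u $  — expand <K> -> <A> v
step 3: stack=$ v <A>  input=t u v v u $  — expand <A> -> t <K>
step 4: stack=$ v <K> t  input=t u v v u $  — match t
step 5: stack=$ v <K>  input=u v v u $  — expand <K> -> <A> v
step 6: stack=$ v v <A>  input=u v v u $  — expand <A> -> u
step 7: stack=$ v v u  input=u v v u $  — match u
step 8: stack=$ v v  input=v v u $  — match v
step 9: stack=$ v  input=v u $  — match v
step 10: stack=$  input=u $  — error: stack empty but input remains

u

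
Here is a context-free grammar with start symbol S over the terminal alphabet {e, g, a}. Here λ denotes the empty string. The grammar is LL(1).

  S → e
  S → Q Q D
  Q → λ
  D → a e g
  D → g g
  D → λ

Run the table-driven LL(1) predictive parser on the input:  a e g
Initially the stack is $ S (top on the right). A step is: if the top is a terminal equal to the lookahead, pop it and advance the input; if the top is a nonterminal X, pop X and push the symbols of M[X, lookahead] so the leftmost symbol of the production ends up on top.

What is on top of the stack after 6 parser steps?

g

step 1: stack=$ S  input=a e g $  — expand S → Q Q D
step 2: stack=$ D Q Q  input=a e g $  — expand Q → λ
step 3: stack=$ D Q  input=a e g $  — expand Q → λ
step 4: stack=$ D  input=a e g $  — expand D → a e g
step 5: stack=$ g e a  input=a e g $  — match a
step 6: stack=$ g e  input=e g $  — match e
Stack after step 6: $ g (top = g).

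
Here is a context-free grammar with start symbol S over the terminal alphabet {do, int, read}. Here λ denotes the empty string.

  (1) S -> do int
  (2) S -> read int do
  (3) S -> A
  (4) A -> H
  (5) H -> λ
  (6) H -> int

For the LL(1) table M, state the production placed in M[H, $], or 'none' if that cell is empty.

FIRST(H): from H->λ we get {λ}; from H->int we get {int}. So FIRST(H) = {λ, int}.
FIRST(A): from A->H we get {λ, int}. So FIRST(A) = {λ, int}.
FIRST(S): from S->do int we get {do}; from S->read int do we get {read}; from S->A we get {λ, int}. So FIRST(S) = {λ, do, int, read}.
FOLLOW(S) includes $ since S is the start symbol.
FOLLOW(A): in S->A, the suffix after A is empty, so FOLLOW(A) ⊇ FOLLOW(S) = {$}. Thus FOLLOW(A) = {$}.
FOLLOW(H): in A->H, the suffix after H is empty, so FOLLOW(H) ⊇ FOLLOW(A) = {$}. Thus FOLLOW(H) = {$}.
For H -> λ: FIRST(λ) = {λ}, so it goes in M[H, t] for t ∈ {}; since λ ∈ FIRST, also for every t ∈ FOLLOW(H) = {$}.
For H -> int: FIRST(int) = {int}, so it goes in M[H, t] for t ∈ {int}.

H -> λ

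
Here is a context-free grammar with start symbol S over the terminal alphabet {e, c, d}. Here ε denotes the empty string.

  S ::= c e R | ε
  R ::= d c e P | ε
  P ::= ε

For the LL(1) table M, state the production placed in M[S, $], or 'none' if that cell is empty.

FIRST(S): from S::=c e R we get {c}; from S::=ε we get {ε}. So FIRST(S) = {ε, c}.
FIRST(R): from R::=d c e P we get {d}; from R::=ε we get {ε}. So FIRST(R) = {ε, d}.
FIRST(P): from P::=ε we get {ε}. So FIRST(P) = {ε}.
FOLLOW(S) includes $ since S is the start symbol.
FOLLOW(S): S appears on no right-hand side. Thus FOLLOW(S) = {$}.
For S ::= c e R: FIRST(c e R) = {c}, so it goes in M[S, t] for t ∈ {c}.
For S ::= ε: FIRST(ε) = {ε}, so it goes in M[S, t] for t ∈ {}; since ε ∈ FIRST, also for every t ∈ FOLLOW(S) = {$}.

S ::= ε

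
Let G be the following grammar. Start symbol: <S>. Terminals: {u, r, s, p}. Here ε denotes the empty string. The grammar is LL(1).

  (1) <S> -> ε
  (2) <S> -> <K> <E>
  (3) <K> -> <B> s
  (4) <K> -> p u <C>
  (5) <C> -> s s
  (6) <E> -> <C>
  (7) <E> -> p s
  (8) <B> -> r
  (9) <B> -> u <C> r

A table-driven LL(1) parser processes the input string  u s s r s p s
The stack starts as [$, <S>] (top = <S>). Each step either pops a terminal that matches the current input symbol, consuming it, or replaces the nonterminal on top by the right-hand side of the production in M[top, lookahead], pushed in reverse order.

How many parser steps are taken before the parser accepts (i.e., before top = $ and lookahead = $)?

12

step 1: stack=$ <S>  input=u s s r s p s $  — expand <S> -> <K> <E>
step 2: stack=$ <E> <K>  input=u s s r s p s $  — expand <K> -> <B> s
step 3: stack=$ <E> s <B>  input=u s s r s p s $  — expand <B> -> u <C> r
step 4: stack=$ <E> s r <C> u  input=u s s r s p s $  — match u
step 5: stack=$ <E> s r <C>  input=s s r s p s $  — expand <C> -> s s
step 6: stack=$ <E> s r s s  input=s s r s p s $  — match s
step 7: stack=$ <E> s r s  input=s r s p s $  — match s
step 8: stack=$ <E> s r  input=r s p s $  — match r
step 9: stack=$ <E> s  input=s p s $  — match s
step 10: stack=$ <E>  input=p s $  — expand <E> -> p s
step 11: stack=$ s p  input=p s $  — match p
step 12: stack=$ s  input=s $  — match s
Accept reached after 12 steps.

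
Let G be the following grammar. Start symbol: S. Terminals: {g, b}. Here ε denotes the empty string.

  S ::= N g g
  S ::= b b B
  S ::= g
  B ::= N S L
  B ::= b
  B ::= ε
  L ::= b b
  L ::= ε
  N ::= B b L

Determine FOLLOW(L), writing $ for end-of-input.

FIRST(L) = {ε, b}
FIRST(S) = {b, g}  (via N g g)
FIRST(B) = {ε, b}  (via N S L)
FIRST(N) = {b}  (via B b L)
FOLLOW(S) includes $ since S is the start symbol.
FOLLOW(N): in S::=N g g, N is followed by g g with FIRST {g}; in B::=N S L, N is followed by S L with FIRST {b, g}. Thus FOLLOW(N) = {b, g}.
FOLLOW(S): in B::=N S L, S is followed by L with FIRST {ε, b}; in B::=N S L, the suffix after S is nullable, so FOLLOW(S) ⊇ FOLLOW(B) = {$, b}. Thus FOLLOW(S) = {$, b}.
FOLLOW(B): in S::=b b B, the suffix after B is empty, so FOLLOW(B) ⊇ FOLLOW(S) = {$, b}; in N::=B b L, B is followed by b L with FIRST {b}. Thus FOLLOW(B) = {$, b}.
FOLLOW(L): in B::=N S L, the suffix after L is empty, so FOLLOW(L) ⊇ FOLLOW(B) = {$, b}; in N::=B b L, the suffix after L is empty, so FOLLOW(L) ⊇ FOLLOW(N) = {b, g}. Thus FOLLOW(L) = {$, b, g}.

{$, b, g}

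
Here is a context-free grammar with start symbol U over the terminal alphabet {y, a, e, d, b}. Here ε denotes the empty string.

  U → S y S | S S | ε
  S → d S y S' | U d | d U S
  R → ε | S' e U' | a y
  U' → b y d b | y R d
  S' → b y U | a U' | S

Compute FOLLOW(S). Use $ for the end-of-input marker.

{$, d, e, y}

FIRST(U') = {b, y}
FIRST(U) = {ε, d}  (via S y S, S S)
FIRST(S) = {d}  (via U d)
FIRST(S') = {a, b, d}  (via S)
FIRST(R) = {ε, a, b, d}  (via S' e U')
FOLLOW(U) includes $ since U is the start symbol.
FOLLOW(R): in U'→y R d, R is followed by d with FIRST {d}. Thus FOLLOW(R) = {d}.
FOLLOW(U): in S→U d, U is followed by d with FIRST {d}; in S→d U S, U is followed by S with FIRST {d}; in S'→b y U, the suffix after U is empty, so FOLLOW(U) ⊇ FOLLOW(S') = {$, d, e, y}. Thus FOLLOW(U) = {$, d, e, y}.
FOLLOW(S): in U→S y S (occurrence 1), S is followed by y S with FIRST {y}; in U→S y S (occurrence 2), the suffix after S is empty, so FOLLOW(S) ⊇ FOLLOW(U) = {$, d, e, y}; in U→S S (occurrence 1), S is followed by S with FIRST {d}; in U→S S (occurrence 2), the suffix after S is empty, so FOLLOW(S) ⊇ FOLLOW(U) = {$, d, e, y}; in S→d S y S', S is followed by y S' with FIRST {y}; in S→d U S, the suffix after S is empty (adds nothing new); in S'→S, the suffix after S is empty, so FOLLOW(S) ⊇ FOLLOW(S') = {$, d, e, y}. Thus FOLLOW(S) = {$, d, e, y}.
FOLLOW(S'): in S→d S y S', the suffix after S' is empty, so FOLLOW(S') ⊇ FOLLOW(S) = {$, d, e, y}; in R→S' e U', S' is followed by e U' with FIRST {e}. Thus FOLLOW(S') = {$, d, e, y}.
FOLLOW(U'): in R→S' e U', the suffix after U' is empty, so FOLLOW(U') ⊇ FOLLOW(R) = {d}; in S'→a U', the suffix after U' is empty, so FOLLOW(U') ⊇ FOLLOW(S') = {$, d, e, y}. Thus FOLLOW(U') = {$, d, e, y}.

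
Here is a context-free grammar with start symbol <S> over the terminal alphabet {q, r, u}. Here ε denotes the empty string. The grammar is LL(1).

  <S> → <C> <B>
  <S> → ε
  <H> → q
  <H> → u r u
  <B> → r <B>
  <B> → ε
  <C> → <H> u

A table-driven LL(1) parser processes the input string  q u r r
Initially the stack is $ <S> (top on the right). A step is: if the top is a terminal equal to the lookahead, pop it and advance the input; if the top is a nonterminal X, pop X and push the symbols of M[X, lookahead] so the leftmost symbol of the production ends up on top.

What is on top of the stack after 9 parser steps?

     Stack        Input      Action
  1  $ <S>        q u r r $  expand <S> → <C> <B>
  2  $ <B> <C>    q u r r $  expand <C> → <H> u
  3  $ <B> u <H>  q u r r $  expand <H> → q
  4  $ <B> u q    q u r r $  match q
  5  $ <B> u      u r r $    match u
  6  $ <B>        r r $      expand <B> → r <B>
  7  $ <B> r      r r $      match r
  8  $ <B>        r $        expand <B> → r <B>
  9  $ <B> r      r $        match r
Stack after step 9: $ <B> (top = <B>).

<B>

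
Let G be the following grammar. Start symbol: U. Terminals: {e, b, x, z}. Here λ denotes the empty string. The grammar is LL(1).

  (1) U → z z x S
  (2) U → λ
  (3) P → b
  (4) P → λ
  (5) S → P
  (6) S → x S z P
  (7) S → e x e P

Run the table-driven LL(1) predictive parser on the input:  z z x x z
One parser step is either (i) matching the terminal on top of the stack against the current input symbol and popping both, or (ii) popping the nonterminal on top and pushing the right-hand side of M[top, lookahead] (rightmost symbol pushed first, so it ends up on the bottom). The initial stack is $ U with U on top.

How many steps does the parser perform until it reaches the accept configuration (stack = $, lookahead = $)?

      Stack      Input        Action
   1  $ U        z z x x z $  expand U → z z x S
   2  $ S x z z  z z x x z $  match z
   3  $ S x z    z x x z $    match z
   4  $ S x      x x z $      match x
   5  $ S        x z $        expand S → x S z P
   6  $ P z S x  x z $        match x
   7  $ P z S    z $          expand S → P
   8  $ P z P    z $          expand P → λ
   9  $ P z      z $          match z
  10  $ P        $            expand P → λ
Accept reached after 10 steps.

10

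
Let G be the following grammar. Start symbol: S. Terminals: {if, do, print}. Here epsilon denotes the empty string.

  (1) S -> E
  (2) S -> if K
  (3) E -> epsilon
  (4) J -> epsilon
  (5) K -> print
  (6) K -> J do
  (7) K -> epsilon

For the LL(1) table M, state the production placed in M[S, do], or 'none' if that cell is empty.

none

FIRST(E) = {epsilon}
FIRST(J) = {epsilon}
FIRST(S) = {epsilon, if}  (via E)
FIRST(K) = {epsilon, do, print}  (via J do)
FOLLOW(S) includes $ since S is the start symbol.
FOLLOW(S): S appears on no right-hand side. Thus FOLLOW(S) = {$}.
For S -> E: FIRST(E) = {epsilon}, so it goes in M[S, t] for t ∈ {}; since epsilon ∈ FIRST, also for every t ∈ FOLLOW(S) = {$}.
For S -> if K: FIRST(if K) = {if}, so it goes in M[S, t] for t ∈ {if}.
None of these place a production in M[S, do].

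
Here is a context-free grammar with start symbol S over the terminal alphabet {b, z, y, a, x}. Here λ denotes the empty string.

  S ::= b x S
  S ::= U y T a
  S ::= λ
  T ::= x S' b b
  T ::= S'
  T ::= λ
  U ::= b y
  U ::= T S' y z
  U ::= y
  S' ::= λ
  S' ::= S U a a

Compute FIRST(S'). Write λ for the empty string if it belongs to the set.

FIRST(S) = {λ, b, x, y}  (via U y T a)
FIRST(T) = {λ, b, x, y}  (via S')
FIRST(U) = {b, x, y}  (via T S' y z)
FIRST(S') = {λ, b, x, y}  (via S U a a)

{λ, b, x, y}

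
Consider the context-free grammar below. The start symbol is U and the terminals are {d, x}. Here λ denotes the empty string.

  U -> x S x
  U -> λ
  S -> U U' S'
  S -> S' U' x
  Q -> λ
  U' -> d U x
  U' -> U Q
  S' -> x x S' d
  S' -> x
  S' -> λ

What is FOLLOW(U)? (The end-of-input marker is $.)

FIRST(U): from U->x S x we get {x}; from U->λ we get {λ}. So FIRST(U) = {λ, x}.
FIRST(Q): from Q->λ we get {λ}. So FIRST(Q) = {λ}.
FIRST(S'): from S'->x x S' d we get {x}; from S'->x we get {x}; from S'->λ we get {λ}. So FIRST(S') = {λ, x}.
FIRST(U'): from U'->d U x we get {d}; from U'->U Q we get {λ, x}. So FIRST(U') = {λ, d, x}.
FIRST(S): from S->U U' S' we get {λ, d, x}; from S->S' U' x we get {d, x}. So FIRST(S) = {λ, d, x}.
FOLLOW(U) includes $ since U is the start symbol.
FOLLOW(S): in U->x S x, S is followed by x with FIRST {x}. Thus FOLLOW(S) = {x}.
FOLLOW(U'): in S->U U' S', U' is followed by S' with FIRST {λ, x}; in S->U U' S', the suffix after U' is nullable, so FOLLOW(U') ⊇ FOLLOW(S) = {x}; in S->S' U' x, U' is followed by x with FIRST {x}. Thus FOLLOW(U') = {x}.
FOLLOW(U): in S->U U' S', U is followed by U' S' with FIRST {λ, d, x}; in S->U U' S', the suffix after U is nullable, so FOLLOW(U) ⊇ FOLLOW(S) = {x}; in U'->d U x, U is followed by x with FIRST {x}; in U'->U Q, U is followed by Q with FIRST {λ}; in U'->U Q, the suffix after U is nullable, so FOLLOW(U) ⊇ FOLLOW(U') = {x}. Thus FOLLOW(U) = {$, d, x}.
FOLLOW(Q): in U'->U Q, the suffix after Q is empty, so FOLLOW(Q) ⊇ FOLLOW(U') = {x}. Thus FOLLOW(Q) = {x}.
FOLLOW(S'): in S->U U' S', the suffix after S' is empty, so FOLLOW(S') ⊇ FOLLOW(S) = {x}; in S->S' U' x, S' is followed by U' x with FIRST {d, x}; in S'->x x S' d, S' is followed by d with FIRST {d}. Thus FOLLOW(S') = {d, x}.

{$, d, x}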